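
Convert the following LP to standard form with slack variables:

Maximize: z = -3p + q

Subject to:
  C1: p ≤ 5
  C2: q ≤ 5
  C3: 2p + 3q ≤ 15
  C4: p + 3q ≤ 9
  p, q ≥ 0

max z = -3p + q

s.t.
  p + s1 = 5
  q + s2 = 5
  2p + 3q + s3 = 15
  p + 3q + s4 = 9
  p, q, s1, s2, s3, s4 ≥ 0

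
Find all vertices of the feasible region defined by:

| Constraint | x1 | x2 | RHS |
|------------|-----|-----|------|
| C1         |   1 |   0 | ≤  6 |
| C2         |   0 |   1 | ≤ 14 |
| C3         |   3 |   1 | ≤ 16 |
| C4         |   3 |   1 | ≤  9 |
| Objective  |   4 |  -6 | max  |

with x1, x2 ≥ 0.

(0, 0), (3, 0), (0, 9)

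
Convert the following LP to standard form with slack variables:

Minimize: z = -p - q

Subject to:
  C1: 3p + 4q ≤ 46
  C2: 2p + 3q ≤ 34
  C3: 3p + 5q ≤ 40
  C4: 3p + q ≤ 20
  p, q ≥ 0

min z = -p - q

s.t.
  3p + 4q + s1 = 46
  2p + 3q + s2 = 34
  3p + 5q + s3 = 40
  3p + q + s4 = 20
  p, q, s1, s2, s3, s4 ≥ 0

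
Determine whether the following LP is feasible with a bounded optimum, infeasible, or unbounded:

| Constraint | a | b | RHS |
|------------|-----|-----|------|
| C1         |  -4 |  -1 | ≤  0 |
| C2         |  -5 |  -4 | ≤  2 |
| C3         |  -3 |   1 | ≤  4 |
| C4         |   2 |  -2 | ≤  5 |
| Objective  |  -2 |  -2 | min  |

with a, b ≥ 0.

Unbounded (objective can decrease without bound)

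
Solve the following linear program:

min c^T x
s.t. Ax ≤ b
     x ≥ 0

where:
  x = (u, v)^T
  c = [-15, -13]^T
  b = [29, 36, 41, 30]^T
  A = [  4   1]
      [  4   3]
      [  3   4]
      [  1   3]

Evaluate the objective at each vertex of the feasible region:
  z(0, 0) = 0
  z(7.25, 0) = -108.8
  z(6.375, 3.5) = -141.1
  z(3, 8) = -149  ←
  z(0.6, 9.8) = -136.4
  z(0, 10) = -130
The minimum is at u = 3, v = 8.

u = 3, v = 8, z = -149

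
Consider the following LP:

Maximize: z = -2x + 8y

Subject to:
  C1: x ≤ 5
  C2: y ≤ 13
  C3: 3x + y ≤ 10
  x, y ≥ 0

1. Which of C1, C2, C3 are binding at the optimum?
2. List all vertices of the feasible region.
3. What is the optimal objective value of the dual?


1. C3
2. (0, 0), (3.333, 0), (0, 10)
3. 80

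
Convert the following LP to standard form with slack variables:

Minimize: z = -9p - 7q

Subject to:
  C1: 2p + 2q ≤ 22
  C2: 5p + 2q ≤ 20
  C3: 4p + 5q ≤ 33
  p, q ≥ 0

min z = -9p - 7q

s.t.
  2p + 2q + s1 = 22
  5p + 2q + s2 = 20
  4p + 5q + s3 = 33
  p, q, s1, s2, s3 ≥ 0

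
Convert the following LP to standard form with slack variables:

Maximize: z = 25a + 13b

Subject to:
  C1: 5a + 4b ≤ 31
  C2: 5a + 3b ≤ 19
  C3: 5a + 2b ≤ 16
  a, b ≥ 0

max z = 25a + 13b

s.t.
  5a + 4b + s1 = 31
  5a + 3b + s2 = 19
  5a + 2b + s3 = 16
  a, b, s1, s2, s3 ≥ 0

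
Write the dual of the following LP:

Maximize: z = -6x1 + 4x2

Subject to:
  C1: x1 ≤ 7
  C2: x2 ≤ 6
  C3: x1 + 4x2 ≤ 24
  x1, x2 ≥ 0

Primal max cᵀx s.t. Ax ≤ b, x ≥ 0  →  Dual min bᵀy s.t. Aᵀy ≥ c, y ≥ 0.

Minimize: z = 7y1 + 6y2 + 24y3

Subject to:
  y1 + y3 ≥ -6
  y2 + 4y3 ≥ 4
  y1, y2, y3 ≥ 0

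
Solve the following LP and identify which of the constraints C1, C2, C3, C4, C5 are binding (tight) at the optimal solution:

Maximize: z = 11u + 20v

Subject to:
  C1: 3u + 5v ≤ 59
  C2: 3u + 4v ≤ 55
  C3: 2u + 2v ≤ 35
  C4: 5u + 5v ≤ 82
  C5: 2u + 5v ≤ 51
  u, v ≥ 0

At u = 8, v = 7, compute slack b - a·x for each constraint:
  C1: 59 − 59 = 0  (binding)
  C2: 55 − 52 = 3  (slack)
  C3: 35 − 30 = 5  (slack)
  C4: 82 − 75 = 7  (slack)
  C5: 51 − 51 = 0  (binding)

Optimal: u = 8, v = 7
Binding: C1, C5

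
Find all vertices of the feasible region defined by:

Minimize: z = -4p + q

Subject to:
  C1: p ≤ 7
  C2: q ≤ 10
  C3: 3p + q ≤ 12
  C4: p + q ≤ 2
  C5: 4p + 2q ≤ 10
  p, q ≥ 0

(0, 0), (2, 0), (0, 2)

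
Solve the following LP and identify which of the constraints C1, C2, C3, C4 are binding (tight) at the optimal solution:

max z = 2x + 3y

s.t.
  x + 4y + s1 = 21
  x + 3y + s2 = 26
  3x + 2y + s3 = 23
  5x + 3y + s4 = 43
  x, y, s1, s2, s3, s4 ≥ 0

At x = 5, y = 4, compute slack b - a·x for each constraint:
  C1: 21 − 21 = 0  (binding)
  C2: 26 − 17 = 9  (slack)
  C3: 23 − 23 = 0  (binding)
  C4: 43 − 37 = 6  (slack)

Optimal: x = 5, y = 4
Binding: C1, C3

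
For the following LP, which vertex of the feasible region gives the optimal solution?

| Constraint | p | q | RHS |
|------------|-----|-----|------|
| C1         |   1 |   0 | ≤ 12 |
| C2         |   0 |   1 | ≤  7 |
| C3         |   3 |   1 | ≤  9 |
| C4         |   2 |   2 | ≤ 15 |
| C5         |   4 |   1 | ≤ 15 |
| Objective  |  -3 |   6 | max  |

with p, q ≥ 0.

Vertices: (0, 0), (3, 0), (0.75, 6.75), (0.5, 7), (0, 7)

Evaluate the objective at each vertex of the feasible region:
  z(0, 0) = 0
  z(3, 0) = -9
  z(0.75, 6.75) = 38.25
  z(0.5, 7) = 40.5
  z(0, 7) = 42  ←
The maximum is at p = 0, q = 7.

(0, 7)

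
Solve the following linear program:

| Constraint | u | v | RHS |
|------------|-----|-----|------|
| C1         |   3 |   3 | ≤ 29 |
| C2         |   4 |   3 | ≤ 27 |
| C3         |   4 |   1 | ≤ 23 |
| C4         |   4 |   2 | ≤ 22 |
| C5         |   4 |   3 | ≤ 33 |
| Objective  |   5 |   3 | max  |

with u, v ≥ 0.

Evaluate the objective at each vertex of the feasible region:
  z(0, 0) = 0
  z(5.5, 0) = 27.5
  z(3, 5) = 30  ←
  z(0, 9) = 27
The maximum is at u = 3, v = 5.

u = 3, v = 5, z = 30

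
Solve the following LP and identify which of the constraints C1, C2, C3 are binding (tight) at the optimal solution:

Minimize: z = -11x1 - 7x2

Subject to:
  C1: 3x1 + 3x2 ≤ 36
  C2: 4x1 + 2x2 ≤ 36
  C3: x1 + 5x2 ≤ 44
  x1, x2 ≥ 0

At x1 = 6, x2 = 6, compute slack b - a·x for each constraint:
  C1: 36 − 36 = 0  (binding)
  C2: 36 − 36 = 0  (binding)
  C3: 44 − 36 = 8  (slack)

Optimal: x1 = 6, x2 = 6
Binding: C1, C2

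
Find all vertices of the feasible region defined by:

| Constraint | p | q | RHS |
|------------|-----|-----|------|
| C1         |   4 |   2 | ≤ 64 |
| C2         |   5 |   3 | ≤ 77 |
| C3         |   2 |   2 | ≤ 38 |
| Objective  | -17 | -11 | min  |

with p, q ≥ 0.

(0, 0), (15.4, 0), (10, 9), (0, 19)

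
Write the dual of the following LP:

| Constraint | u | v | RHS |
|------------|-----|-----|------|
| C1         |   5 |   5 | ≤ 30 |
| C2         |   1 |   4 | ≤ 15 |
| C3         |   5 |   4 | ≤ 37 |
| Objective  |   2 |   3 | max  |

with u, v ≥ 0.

Primal max cᵀx s.t. Ax ≤ b, x ≥ 0  →  Dual min bᵀy s.t. Aᵀy ≥ c, y ≥ 0.

Minimize: z = 30y1 + 15y2 + 37y3

Subject to:
  5y1 + y2 + 5y3 ≥ 2
  5y1 + 4y2 + 4y3 ≥ 3
  y1, y2, y3 ≥ 0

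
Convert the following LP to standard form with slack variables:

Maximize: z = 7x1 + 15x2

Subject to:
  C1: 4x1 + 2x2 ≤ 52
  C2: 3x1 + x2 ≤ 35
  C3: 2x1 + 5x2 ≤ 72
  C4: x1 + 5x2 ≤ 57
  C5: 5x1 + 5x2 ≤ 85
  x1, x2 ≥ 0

max z = 7x1 + 15x2

s.t.
  4x1 + 2x2 + s1 = 52
  3x1 + x2 + s2 = 35
  2x1 + 5x2 + s3 = 72
  x1 + 5x2 + s4 = 57
  5x1 + 5x2 + s5 = 85
  x1, x2, s1, s2, s3, s4, s5 ≥ 0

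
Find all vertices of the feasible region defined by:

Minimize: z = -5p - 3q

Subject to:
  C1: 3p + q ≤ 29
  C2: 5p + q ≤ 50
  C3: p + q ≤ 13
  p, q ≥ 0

(0, 0), (9.667, 0), (8, 5), (0, 13)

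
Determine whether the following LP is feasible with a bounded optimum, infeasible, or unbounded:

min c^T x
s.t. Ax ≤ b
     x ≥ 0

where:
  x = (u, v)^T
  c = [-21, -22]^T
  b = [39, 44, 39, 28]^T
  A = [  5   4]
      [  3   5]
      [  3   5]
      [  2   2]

Feasible with a bounded optimal solution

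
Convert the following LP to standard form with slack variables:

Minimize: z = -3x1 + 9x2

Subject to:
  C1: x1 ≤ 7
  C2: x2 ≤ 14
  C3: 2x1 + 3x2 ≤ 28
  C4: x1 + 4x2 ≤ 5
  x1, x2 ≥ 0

min z = -3x1 + 9x2

s.t.
  x1 + s1 = 7
  x2 + s2 = 14
  2x1 + 3x2 + s3 = 28
  x1 + 4x2 + s4 = 5
  x1, x2, s1, s2, s3, s4 ≥ 0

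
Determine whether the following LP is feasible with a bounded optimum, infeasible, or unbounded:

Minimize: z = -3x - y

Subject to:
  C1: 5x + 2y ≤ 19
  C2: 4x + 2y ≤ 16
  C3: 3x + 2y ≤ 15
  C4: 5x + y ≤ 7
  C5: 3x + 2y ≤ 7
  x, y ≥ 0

Feasible with a bounded optimal solution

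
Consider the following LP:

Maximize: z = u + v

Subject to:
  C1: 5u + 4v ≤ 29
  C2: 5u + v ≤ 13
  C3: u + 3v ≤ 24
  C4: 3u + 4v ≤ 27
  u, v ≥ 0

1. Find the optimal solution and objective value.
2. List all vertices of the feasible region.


1. u = 1, v = 6, z = 7
2. (0, 0), (2.6, 0), (1.533, 5.333), (1, 6), (0, 6.75)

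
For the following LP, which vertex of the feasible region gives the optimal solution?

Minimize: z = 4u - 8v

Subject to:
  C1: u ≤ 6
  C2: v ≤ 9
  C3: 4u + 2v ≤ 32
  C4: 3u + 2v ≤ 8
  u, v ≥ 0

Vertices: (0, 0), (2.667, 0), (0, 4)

Evaluate the objective at each vertex of the feasible region:
  z(0, 0) = 0
  z(2.667, 0) = 10.67
  z(0, 4) = -32  ←
The minimum is at u = 0, v = 4.

(0, 4)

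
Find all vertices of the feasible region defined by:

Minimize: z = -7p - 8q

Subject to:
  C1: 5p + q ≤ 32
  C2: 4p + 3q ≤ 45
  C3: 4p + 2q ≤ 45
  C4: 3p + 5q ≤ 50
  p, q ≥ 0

(0, 0), (6.4, 0), (5, 7), (0, 10)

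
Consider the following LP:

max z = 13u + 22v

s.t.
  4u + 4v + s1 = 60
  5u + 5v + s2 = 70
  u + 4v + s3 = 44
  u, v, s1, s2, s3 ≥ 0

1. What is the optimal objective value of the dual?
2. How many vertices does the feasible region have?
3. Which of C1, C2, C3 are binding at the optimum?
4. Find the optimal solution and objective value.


1. 272
2. 4
3. C2, C3
4. u = 4, v = 10, z = 272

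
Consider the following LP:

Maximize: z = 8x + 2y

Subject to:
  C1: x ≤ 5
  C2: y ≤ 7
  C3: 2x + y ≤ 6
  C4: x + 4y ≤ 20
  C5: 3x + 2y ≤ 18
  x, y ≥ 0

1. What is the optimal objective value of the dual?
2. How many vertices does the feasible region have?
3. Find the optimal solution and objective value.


1. 24
2. 4
3. x = 3, y = 0, z = 24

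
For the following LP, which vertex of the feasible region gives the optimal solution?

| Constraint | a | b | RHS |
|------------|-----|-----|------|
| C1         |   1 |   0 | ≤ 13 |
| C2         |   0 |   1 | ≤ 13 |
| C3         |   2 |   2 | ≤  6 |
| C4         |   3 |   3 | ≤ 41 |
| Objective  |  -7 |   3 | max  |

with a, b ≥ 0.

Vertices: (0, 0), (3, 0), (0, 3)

Evaluate the objective at each vertex of the feasible region:
  z(0, 0) = 0
  z(3, 0) = -21
  z(0, 3) = 9  ←
The maximum is at a = 0, b = 3.

(0, 3)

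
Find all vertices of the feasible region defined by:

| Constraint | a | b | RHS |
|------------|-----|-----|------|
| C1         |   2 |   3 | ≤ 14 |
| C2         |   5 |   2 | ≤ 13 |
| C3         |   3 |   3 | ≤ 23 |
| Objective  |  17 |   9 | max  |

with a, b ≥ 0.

(0, 0), (2.6, 0), (1, 4), (0, 4.667)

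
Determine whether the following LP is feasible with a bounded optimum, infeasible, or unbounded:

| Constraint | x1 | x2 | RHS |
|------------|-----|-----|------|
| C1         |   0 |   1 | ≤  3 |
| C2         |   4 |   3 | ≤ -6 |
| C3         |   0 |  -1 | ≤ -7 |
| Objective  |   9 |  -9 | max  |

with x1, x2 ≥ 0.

Infeasible (no feasible solution exists)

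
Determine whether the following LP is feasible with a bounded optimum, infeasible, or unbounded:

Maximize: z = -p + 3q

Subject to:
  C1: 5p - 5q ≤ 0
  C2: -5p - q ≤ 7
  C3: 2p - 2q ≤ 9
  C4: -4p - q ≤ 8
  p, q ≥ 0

Unbounded (objective can increase without bound)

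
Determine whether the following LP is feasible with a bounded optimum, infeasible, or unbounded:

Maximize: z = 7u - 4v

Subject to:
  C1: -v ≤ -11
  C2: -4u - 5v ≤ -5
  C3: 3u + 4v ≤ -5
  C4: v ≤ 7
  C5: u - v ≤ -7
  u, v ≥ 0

Infeasible (no feasible solution exists)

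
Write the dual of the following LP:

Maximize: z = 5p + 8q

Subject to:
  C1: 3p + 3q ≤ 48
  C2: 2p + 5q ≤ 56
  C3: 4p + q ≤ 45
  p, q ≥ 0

Primal max cᵀx s.t. Ax ≤ b, x ≥ 0  →  Dual min bᵀy s.t. Aᵀy ≥ c, y ≥ 0.

Minimize: z = 48y1 + 56y2 + 45y3

Subject to:
  3y1 + 2y2 + 4y3 ≥ 5
  3y1 + 5y2 + y3 ≥ 8
  y1, y2, y3 ≥ 0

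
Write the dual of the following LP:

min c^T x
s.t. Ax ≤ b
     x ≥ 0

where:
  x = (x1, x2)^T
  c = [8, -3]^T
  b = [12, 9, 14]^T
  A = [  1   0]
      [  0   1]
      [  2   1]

Primal min cᵀx s.t. Ax ≤ b, x ≥ 0  →  Dual max −bᵀy s.t. Aᵀy ≥ −c, y ≥ 0.

Maximize: z = -12y1 - 9y2 - 14y3

Subject to:
  y1 + 2y3 ≥ -8
  y2 + y3 ≥ 3
  y1, y2, y3 ≥ 0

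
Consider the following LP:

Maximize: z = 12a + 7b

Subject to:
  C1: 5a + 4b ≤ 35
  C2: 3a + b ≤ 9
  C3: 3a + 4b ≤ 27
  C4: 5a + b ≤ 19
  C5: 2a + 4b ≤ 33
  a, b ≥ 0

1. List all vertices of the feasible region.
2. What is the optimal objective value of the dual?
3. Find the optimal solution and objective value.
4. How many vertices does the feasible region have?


1. (0, 0), (3, 0), (1, 6), (0, 6.75)
2. 54
3. a = 1, b = 6, z = 54
4. 4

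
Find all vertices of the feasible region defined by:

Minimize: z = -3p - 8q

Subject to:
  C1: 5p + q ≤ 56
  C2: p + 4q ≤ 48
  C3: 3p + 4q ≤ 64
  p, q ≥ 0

(0, 0), (11.2, 0), (9.412, 8.941), (8, 10), (0, 12)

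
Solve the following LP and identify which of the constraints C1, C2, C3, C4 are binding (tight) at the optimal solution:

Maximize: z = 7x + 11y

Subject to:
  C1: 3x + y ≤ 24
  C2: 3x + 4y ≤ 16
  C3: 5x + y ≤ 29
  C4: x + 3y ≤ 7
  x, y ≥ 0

At x = 4, y = 1, compute slack b - a·x for each constraint:
  C1: 24 − 13 = 11  (slack)
  C2: 16 − 16 = 0  (binding)
  C3: 29 − 21 = 8  (slack)
  C4: 7 − 7 = 0  (binding)

Optimal: x = 4, y = 1
Binding: C2, C4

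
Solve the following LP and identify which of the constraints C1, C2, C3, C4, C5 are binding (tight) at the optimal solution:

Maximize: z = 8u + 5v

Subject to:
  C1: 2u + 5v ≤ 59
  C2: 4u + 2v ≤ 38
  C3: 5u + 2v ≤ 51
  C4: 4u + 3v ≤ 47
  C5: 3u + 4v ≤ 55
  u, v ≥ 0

At u = 5, v = 9, compute slack b - a·x for each constraint:
  C1: 59 − 55 = 4  (slack)
  C2: 38 − 38 = 0  (binding)
  C3: 51 − 43 = 8  (slack)
  C4: 47 − 47 = 0  (binding)
  C5: 55 − 51 = 4  (slack)

Optimal: u = 5, v = 9
Binding: C2, C4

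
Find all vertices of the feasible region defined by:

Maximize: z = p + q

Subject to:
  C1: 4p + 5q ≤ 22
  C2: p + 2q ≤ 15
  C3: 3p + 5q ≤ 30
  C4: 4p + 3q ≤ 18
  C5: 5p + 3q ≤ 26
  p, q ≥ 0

(0, 0), (4.5, 0), (3, 2), (0, 4.4)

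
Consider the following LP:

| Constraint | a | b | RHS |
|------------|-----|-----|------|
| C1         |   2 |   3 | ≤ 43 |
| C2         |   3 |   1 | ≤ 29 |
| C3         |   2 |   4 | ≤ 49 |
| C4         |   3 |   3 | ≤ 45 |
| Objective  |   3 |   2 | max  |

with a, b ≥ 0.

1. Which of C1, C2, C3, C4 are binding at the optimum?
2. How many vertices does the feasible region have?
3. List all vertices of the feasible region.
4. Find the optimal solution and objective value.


1. C2, C4
2. 5
3. (0, 0), (9.667, 0), (7, 8), (5.5, 9.5), (0, 12.25)
4. a = 7, b = 8, z = 37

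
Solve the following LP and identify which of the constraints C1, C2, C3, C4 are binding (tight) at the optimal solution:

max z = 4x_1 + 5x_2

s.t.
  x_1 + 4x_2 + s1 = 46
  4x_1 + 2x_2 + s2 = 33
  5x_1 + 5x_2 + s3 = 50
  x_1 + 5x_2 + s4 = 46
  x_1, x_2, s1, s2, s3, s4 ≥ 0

At x_1 = 1, x_2 = 9, compute slack b - a·x for each constraint:
  C1: 46 − 37 = 9  (slack)
  C2: 33 − 22 = 11  (slack)
  C3: 50 − 50 = 0  (binding)
  C4: 46 − 46 = 0  (binding)

Optimal: x_1 = 1, x_2 = 9
Binding: C3, C4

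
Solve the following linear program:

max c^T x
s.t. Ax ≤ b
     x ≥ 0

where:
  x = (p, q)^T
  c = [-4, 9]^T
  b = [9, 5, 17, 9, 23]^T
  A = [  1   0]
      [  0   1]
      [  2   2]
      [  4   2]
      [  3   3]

Evaluate the objective at each vertex of the feasible region:
  z(0, 0) = 0
  z(2.25, 0) = -9
  z(0, 4.5) = 40.5  ←
The maximum is at p = 0, q = 4.5.

p = 0, q = 4.5, z = 40.5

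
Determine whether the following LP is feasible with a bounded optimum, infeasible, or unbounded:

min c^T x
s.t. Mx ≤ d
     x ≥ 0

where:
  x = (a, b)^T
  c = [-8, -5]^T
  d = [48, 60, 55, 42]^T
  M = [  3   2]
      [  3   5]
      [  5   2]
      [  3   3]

Feasible with a bounded optimal solution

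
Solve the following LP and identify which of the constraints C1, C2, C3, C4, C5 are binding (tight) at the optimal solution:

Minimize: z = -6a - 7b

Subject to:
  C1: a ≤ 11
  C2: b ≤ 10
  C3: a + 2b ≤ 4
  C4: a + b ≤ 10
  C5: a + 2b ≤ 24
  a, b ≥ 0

At a = 4, b = 0, compute slack b - a·x for each constraint:
  C1: 11 − 4 = 7  (slack)
  C2: 10 − 0 = 10  (slack)
  C3: 4 − 4 = 0  (binding)
  C4: 10 − 4 = 6  (slack)
  C5: 24 − 4 = 20  (slack)

Optimal: a = 4, b = 0
Binding: C3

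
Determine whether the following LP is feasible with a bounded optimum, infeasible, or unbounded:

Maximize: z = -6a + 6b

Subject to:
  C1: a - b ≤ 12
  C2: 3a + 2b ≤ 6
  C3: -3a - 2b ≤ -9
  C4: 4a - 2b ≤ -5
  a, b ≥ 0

Infeasible (no feasible solution exists)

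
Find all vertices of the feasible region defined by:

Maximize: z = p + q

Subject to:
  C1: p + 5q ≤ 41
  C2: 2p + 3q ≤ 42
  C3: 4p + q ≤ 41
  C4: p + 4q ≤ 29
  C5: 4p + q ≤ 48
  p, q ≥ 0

(0, 0), (10.25, 0), (9, 5), (0, 7.25)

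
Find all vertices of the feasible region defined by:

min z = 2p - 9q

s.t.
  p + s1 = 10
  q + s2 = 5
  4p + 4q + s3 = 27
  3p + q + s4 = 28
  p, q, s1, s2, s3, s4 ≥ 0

(0, 0), (6.75, 0), (1.75, 5), (0, 5)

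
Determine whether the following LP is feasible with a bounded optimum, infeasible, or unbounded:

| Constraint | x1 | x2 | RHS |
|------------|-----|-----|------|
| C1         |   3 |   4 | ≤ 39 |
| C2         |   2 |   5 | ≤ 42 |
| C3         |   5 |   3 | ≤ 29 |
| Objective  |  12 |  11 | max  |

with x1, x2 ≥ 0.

Feasible with a bounded optimal solution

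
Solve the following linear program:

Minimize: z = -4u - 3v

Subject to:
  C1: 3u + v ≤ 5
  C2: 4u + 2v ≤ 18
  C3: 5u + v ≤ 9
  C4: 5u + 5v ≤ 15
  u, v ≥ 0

Evaluate the objective at each vertex of the feasible region:
  z(0, 0) = 0
  z(1.667, 0) = -6.667
  z(1, 2) = -10  ←
  z(0, 3) = -9
The minimum is at u = 1, v = 2.

u = 1, v = 2, z = -10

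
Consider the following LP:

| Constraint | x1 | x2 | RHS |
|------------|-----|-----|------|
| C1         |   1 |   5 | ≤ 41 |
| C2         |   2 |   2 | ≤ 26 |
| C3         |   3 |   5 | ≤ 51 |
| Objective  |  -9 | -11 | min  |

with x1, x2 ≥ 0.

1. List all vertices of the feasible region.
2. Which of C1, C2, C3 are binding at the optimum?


1. (0, 0), (13, 0), (7, 6), (5, 7.2), (0, 8.2)
2. C2, C3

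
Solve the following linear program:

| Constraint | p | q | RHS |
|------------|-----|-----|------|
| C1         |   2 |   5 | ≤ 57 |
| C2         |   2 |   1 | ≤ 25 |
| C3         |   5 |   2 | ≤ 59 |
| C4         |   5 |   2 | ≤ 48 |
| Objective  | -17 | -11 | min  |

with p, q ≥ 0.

Evaluate the objective at each vertex of the feasible region:
  z(0, 0) = 0
  z(9.6, 0) = -163.2
  z(6, 9) = -201  ←
  z(0, 11.4) = -125.4
The minimum is at p = 6, q = 9.

p = 6, q = 9, z = -201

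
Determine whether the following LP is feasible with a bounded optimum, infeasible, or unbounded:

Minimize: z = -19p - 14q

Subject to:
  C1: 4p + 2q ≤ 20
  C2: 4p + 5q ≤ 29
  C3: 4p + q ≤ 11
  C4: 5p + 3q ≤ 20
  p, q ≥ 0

Feasible with a bounded optimal solution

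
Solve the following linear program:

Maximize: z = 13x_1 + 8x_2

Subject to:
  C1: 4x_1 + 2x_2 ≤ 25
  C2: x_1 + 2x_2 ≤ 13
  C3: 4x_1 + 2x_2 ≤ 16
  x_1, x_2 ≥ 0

Evaluate the objective at each vertex of the feasible region:
  z(0, 0) = 0
  z(4, 0) = 52
  z(1, 6) = 61  ←
  z(0, 6.5) = 52
The maximum is at x_1 = 1, x_2 = 6.

x_1 = 1, x_2 = 6, z = 61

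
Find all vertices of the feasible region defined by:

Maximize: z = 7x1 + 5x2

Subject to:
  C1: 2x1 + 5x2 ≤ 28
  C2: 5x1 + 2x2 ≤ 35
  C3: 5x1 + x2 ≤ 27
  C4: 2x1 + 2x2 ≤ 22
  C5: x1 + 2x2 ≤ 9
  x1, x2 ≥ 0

(0, 0), (5.4, 0), (5, 2), (0, 4.5)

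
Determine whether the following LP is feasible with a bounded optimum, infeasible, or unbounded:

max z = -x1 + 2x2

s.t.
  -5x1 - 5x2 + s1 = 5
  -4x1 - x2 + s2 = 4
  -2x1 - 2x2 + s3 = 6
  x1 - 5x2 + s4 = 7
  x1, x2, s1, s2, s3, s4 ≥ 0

Unbounded (objective can increase without bound)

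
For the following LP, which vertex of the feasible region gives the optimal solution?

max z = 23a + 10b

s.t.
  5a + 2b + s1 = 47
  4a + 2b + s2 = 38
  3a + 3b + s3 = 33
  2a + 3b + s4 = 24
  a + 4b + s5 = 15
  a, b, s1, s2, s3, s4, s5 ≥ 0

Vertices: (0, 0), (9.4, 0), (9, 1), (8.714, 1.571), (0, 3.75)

Evaluate the objective at each vertex of the feasible region:
  z(0, 0) = 0
  z(9.4, 0) = 216.2
  z(9, 1) = 217  ←
  z(8.714, 1.571) = 216.1
  z(0, 3.75) = 37.5
The maximum is at a = 9, b = 1.

(9, 1)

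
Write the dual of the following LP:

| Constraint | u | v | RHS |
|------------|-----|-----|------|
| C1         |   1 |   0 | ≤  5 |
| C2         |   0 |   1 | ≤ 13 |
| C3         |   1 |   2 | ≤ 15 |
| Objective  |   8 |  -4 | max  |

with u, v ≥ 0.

Primal max cᵀx s.t. Ax ≤ b, x ≥ 0  →  Dual min bᵀy s.t. Aᵀy ≥ c, y ≥ 0.

Minimize: z = 5y1 + 13y2 + 15y3

Subject to:
  y1 + y3 ≥ 8
  y2 + 2y3 ≥ -4
  y1, y2, y3 ≥ 0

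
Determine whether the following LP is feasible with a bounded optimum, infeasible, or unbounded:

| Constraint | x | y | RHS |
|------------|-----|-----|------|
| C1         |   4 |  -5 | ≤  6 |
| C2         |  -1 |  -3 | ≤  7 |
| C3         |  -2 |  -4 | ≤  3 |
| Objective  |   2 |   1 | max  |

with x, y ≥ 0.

Unbounded (objective can increase without bound)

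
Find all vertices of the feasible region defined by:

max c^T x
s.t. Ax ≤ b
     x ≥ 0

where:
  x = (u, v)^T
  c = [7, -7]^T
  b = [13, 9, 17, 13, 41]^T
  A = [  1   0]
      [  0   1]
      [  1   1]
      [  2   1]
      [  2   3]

(0, 0), (6.5, 0), (2, 9), (0, 9)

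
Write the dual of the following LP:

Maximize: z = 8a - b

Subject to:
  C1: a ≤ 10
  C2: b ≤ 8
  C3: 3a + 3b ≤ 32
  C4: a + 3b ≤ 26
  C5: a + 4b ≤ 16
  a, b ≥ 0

Primal max cᵀx s.t. Ax ≤ b, x ≥ 0  →  Dual min bᵀy s.t. Aᵀy ≥ c, y ≥ 0.

Minimize: z = 10y1 + 8y2 + 32y3 + 26y4 + 16y5

Subject to:
  y1 + 3y3 + y4 + y5 ≥ 8
  y2 + 3y3 + 3y4 + 4y5 ≥ -1
  y1, y2, y3, y4, y5 ≥ 0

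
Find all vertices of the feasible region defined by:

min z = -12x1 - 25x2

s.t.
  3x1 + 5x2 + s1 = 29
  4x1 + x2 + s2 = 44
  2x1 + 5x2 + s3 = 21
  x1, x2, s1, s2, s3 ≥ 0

(0, 0), (9.667, 0), (8, 1), (0, 4.2)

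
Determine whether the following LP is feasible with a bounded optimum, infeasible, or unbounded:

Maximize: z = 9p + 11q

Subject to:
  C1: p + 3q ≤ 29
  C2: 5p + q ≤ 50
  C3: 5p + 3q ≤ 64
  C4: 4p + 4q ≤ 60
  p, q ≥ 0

Feasible with a bounded optimal solution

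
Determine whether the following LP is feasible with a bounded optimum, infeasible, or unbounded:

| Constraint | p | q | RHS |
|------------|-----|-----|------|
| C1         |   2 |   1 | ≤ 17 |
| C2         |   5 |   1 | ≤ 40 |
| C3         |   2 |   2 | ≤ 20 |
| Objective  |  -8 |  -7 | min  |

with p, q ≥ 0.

Feasible with a bounded optimal solution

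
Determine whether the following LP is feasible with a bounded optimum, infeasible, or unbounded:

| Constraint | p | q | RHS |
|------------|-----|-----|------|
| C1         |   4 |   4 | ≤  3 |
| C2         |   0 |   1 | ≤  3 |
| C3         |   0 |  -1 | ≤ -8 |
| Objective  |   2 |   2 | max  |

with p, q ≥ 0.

Infeasible (no feasible solution exists)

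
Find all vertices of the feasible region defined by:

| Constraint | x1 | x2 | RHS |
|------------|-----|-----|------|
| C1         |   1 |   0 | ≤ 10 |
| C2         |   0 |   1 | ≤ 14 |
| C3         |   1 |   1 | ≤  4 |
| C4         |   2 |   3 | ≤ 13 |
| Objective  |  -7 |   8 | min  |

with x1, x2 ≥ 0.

(0, 0), (4, 0), (0, 4)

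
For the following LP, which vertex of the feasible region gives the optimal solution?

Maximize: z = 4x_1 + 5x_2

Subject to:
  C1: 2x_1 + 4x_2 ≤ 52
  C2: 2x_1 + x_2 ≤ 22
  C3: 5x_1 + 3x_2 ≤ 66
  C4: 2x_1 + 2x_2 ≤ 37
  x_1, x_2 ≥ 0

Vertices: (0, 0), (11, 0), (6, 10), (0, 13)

Evaluate the objective at each vertex of the feasible region:
  z(0, 0) = 0
  z(11, 0) = 44
  z(6, 10) = 74  ←
  z(0, 13) = 65
The maximum is at x_1 = 6, x_2 = 10.

(6, 10)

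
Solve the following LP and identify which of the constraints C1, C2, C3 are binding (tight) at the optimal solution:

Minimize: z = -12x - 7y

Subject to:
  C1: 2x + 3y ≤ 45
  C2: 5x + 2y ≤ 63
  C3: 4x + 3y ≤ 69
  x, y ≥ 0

At x = 9, y = 9, compute slack b - a·x for each constraint:
  C1: 45 − 45 = 0  (binding)
  C2: 63 − 63 = 0  (binding)
  C3: 69 − 63 = 6  (slack)

Optimal: x = 9, y = 9
Binding: C1, C2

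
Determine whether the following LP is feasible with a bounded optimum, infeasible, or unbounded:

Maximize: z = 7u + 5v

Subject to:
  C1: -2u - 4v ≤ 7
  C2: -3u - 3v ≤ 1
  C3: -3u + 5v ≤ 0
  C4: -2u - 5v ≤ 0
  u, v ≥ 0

Unbounded (objective can increase without bound)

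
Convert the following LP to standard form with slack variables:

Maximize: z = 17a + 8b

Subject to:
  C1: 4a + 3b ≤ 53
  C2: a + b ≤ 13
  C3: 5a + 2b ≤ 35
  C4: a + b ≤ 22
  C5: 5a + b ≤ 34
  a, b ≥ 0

max z = 17a + 8b

s.t.
  4a + 3b + s1 = 53
  a + b + s2 = 13
  5a + 2b + s3 = 35
  a + b + s4 = 22
  5a + b + s5 = 34
  a, b, s1, s2, s3, s4, s5 ≥ 0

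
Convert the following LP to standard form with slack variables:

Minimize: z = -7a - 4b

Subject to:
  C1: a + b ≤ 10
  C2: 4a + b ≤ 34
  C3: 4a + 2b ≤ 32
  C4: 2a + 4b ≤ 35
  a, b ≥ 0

min z = -7a - 4b

s.t.
  a + b + s1 = 10
  4a + b + s2 = 34
  4a + 2b + s3 = 32
  2a + 4b + s4 = 35
  a, b, s1, s2, s3, s4 ≥ 0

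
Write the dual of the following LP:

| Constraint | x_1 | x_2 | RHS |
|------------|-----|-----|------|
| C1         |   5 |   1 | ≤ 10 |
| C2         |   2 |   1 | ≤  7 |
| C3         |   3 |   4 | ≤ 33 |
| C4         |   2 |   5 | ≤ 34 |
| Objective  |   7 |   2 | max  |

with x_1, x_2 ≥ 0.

Primal max cᵀx s.t. Ax ≤ b, x ≥ 0  →  Dual min bᵀy s.t. Aᵀy ≥ c, y ≥ 0.

Minimize: z = 10y1 + 7y2 + 33y3 + 34y4

Subject to:
  5y1 + 2y2 + 3y3 + 2y4 ≥ 7
  y1 + y2 + 4y3 + 5y4 ≥ 2
  y1, y2, y3, y4 ≥ 0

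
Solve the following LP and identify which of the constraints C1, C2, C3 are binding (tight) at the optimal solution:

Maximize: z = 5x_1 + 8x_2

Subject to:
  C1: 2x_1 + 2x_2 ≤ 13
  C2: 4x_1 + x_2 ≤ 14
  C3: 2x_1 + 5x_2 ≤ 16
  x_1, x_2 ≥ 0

At x_1 = 3, x_2 = 2, compute slack b - a·x for each constraint:
  C1: 13 − 10 = 3  (slack)
  C2: 14 − 14 = 0  (binding)
  C3: 16 − 16 = 0  (binding)

Optimal: x_1 = 3, x_2 = 2
Binding: C2, C3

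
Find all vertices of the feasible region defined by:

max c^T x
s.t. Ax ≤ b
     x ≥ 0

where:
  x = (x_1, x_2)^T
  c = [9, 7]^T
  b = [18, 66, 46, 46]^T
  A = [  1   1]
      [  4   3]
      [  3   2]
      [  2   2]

(0, 0), (15.33, 0), (10, 8), (0, 18)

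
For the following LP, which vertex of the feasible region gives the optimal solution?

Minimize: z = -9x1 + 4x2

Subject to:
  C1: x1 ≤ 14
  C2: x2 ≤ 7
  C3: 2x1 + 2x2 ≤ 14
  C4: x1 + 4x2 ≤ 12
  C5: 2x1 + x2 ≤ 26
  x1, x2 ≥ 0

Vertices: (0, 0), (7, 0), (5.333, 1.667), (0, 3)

Evaluate the objective at each vertex of the feasible region:
  z(0, 0) = 0
  z(7, 0) = -63  ←
  z(5.333, 1.667) = -41.33
  z(0, 3) = 12
The minimum is at x1 = 7, x2 = 0.

(7, 0)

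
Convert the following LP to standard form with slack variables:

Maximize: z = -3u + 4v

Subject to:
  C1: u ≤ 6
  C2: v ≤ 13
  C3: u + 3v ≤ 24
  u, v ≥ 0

max z = -3u + 4v

s.t.
  u + s1 = 6
  v + s2 = 13
  u + 3v + s3 = 24
  u, v, s1, s2, s3 ≥ 0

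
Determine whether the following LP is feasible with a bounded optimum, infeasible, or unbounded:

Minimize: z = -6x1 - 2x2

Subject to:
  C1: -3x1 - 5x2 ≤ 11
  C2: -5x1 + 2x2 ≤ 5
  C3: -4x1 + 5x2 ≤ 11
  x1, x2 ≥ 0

Unbounded (objective can decrease without bound)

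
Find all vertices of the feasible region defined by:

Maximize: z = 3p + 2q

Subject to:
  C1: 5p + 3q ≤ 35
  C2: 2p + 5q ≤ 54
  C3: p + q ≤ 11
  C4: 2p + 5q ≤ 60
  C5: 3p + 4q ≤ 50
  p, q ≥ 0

(0, 0), (7, 0), (1, 10), (0.3333, 10.67), (0, 10.8)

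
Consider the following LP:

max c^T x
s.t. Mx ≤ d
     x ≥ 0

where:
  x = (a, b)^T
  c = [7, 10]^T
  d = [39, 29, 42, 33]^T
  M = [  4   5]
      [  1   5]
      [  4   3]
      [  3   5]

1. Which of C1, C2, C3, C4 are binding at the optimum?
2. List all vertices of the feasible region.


1. C1, C4
2. (0, 0), (9.75, 0), (6, 3), (2, 5.4), (0, 5.8)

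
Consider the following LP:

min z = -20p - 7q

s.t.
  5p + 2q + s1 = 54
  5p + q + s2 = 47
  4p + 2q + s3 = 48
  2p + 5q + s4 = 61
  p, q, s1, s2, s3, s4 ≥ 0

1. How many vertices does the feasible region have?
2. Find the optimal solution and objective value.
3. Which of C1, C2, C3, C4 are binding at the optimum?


1. 5
2. p = 8, q = 7, z = -209
3. C1, C2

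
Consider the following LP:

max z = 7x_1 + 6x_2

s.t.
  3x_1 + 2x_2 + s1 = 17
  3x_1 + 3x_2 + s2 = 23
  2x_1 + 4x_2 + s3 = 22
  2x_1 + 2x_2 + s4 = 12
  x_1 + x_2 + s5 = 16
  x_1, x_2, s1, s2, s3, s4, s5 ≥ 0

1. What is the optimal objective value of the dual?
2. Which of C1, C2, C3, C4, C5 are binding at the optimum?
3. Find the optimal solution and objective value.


1. 41
2. C1, C4
3. x_1 = 5, x_2 = 1, z = 41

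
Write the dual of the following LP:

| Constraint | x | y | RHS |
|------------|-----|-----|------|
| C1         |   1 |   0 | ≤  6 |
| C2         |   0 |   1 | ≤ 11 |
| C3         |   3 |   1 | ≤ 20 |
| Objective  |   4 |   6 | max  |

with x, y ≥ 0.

Primal max cᵀx s.t. Ax ≤ b, x ≥ 0  →  Dual min bᵀy s.t. Aᵀy ≥ c, y ≥ 0.

Minimize: z = 6y1 + 11y2 + 20y3

Subject to:
  y1 + 3y3 ≥ 4
  y2 + y3 ≥ 6
  y1, y2, y3 ≥ 0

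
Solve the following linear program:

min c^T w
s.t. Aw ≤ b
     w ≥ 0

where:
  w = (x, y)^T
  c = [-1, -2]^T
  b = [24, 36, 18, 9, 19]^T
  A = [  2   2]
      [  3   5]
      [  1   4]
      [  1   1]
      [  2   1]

Evaluate the objective at each vertex of the feasible region:
  z(0, 0) = 0
  z(9, 0) = -9
  z(6, 3) = -12  ←
  z(0, 4.5) = -9
The minimum is at x = 6, y = 3.

x = 6, y = 3, z = -12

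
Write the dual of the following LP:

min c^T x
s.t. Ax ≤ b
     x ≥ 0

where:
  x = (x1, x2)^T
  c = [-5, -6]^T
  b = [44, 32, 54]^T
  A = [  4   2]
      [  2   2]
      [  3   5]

Primal min cᵀx s.t. Ax ≤ b, x ≥ 0  →  Dual max −bᵀy s.t. Aᵀy ≥ −c, y ≥ 0.

Maximize: z = -44y1 - 32y2 - 54y3

Subject to:
  4y1 + 2y2 + 3y3 ≥ 5
  2y1 + 2y2 + 5y3 ≥ 6
  y1, y2, y3 ≥ 0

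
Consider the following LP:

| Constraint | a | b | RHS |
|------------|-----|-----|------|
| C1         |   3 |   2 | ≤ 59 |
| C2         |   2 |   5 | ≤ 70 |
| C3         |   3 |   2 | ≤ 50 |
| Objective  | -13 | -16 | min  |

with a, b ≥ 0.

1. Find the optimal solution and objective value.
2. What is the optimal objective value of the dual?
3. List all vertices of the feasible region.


1. a = 10, b = 10, z = -290
2. -290
3. (0, 0), (16.67, 0), (10, 10), (0, 14)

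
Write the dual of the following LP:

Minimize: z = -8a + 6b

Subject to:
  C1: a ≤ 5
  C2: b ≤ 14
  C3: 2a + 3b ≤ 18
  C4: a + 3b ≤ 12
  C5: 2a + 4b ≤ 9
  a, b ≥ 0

Primal min cᵀx s.t. Ax ≤ b, x ≥ 0  →  Dual max −bᵀy s.t. Aᵀy ≥ −c, y ≥ 0.

Maximize: z = -5y1 - 14y2 - 18y3 - 12y4 - 9y5

Subject to:
  y1 + 2y3 + y4 + 2y5 ≥ 8
  y2 + 3y3 + 3y4 + 4y5 ≥ -6
  y1, y2, y3, y4, y5 ≥ 0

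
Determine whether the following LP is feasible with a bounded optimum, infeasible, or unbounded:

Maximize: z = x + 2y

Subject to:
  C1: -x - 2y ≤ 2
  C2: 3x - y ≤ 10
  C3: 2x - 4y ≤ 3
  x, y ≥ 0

Unbounded (objective can increase without bound)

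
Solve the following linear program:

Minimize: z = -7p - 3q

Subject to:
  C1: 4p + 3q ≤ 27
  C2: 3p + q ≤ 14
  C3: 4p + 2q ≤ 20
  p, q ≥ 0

Evaluate the objective at each vertex of the feasible region:
  z(0, 0) = 0
  z(4.667, 0) = -32.67
  z(4, 2) = -34  ←
  z(1.5, 7) = -31.5
  z(0, 9) = -27
The minimum is at p = 4, q = 2.

p = 4, q = 2, z = -34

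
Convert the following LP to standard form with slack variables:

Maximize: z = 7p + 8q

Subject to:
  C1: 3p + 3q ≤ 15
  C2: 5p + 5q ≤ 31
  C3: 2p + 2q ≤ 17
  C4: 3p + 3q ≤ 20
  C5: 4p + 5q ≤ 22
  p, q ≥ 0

max z = 7p + 8q

s.t.
  3p + 3q + s1 = 15
  5p + 5q + s2 = 31
  2p + 2q + s3 = 17
  3p + 3q + s4 = 20
  4p + 5q + s5 = 22
  p, q, s1, s2, s3, s4, s5 ≥ 0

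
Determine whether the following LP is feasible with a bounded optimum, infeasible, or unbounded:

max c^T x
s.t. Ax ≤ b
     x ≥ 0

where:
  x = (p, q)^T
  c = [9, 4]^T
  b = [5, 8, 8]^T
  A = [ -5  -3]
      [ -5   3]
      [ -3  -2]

Unbounded (objective can increase without bound)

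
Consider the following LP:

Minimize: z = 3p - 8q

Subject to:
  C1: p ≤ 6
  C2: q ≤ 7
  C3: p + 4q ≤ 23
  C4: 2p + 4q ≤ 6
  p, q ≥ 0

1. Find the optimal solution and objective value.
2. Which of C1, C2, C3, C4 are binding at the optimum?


1. p = 0, q = 1.5, z = -12
2. C4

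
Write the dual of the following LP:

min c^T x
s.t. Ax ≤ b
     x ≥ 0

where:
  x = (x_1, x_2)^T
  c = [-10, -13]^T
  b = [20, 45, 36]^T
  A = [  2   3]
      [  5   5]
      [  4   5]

Primal min cᵀx s.t. Ax ≤ b, x ≥ 0  →  Dual max −bᵀy s.t. Aᵀy ≥ −c, y ≥ 0.

Maximize: z = -20y1 - 45y2 - 36y3

Subject to:
  2y1 + 5y2 + 4y3 ≥ 10
  3y1 + 5y2 + 5y3 ≥ 13
  y1, y2, y3 ≥ 0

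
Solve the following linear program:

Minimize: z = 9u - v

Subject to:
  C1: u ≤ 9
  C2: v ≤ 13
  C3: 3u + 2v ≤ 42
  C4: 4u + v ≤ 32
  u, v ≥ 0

Evaluate the objective at each vertex of the feasible region:
  z(0, 0) = 0
  z(8, 0) = 72
  z(4.75, 13) = 29.75
  z(0, 13) = -13  ←
The minimum is at u = 0, v = 13.

u = 0, v = 13, z = -13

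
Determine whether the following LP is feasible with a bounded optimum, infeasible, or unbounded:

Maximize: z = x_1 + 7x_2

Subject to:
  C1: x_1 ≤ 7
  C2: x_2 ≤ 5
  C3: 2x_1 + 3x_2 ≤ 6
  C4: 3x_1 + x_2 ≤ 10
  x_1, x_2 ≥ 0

Feasible with a bounded optimal solution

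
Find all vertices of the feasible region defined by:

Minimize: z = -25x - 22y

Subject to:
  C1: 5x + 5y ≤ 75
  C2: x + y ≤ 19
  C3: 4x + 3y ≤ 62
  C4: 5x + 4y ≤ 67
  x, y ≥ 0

(0, 0), (13.4, 0), (7, 8), (0, 15)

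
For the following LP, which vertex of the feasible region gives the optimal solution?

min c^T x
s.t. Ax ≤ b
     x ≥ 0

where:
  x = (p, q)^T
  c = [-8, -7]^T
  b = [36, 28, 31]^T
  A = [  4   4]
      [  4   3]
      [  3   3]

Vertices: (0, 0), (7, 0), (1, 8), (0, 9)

Evaluate the objective at each vertex of the feasible region:
  z(0, 0) = 0
  z(7, 0) = -56
  z(1, 8) = -64  ←
  z(0, 9) = -63
The minimum is at p = 1, q = 8.

(1, 8)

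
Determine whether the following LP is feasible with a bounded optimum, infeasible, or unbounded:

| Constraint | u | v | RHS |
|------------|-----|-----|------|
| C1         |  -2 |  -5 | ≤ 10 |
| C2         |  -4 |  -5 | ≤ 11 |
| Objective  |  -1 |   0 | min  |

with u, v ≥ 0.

Unbounded (objective can decrease without bound)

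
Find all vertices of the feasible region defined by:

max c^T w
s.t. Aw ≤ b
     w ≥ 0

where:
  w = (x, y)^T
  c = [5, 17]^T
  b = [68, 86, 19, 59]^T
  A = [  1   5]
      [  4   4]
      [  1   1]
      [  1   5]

(0, 0), (19, 0), (9, 10), (0, 11.8)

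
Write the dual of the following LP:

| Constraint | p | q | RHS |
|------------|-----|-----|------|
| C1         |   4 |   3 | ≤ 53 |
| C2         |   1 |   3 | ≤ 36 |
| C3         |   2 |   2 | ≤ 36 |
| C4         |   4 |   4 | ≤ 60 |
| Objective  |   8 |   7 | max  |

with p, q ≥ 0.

Primal max cᵀx s.t. Ax ≤ b, x ≥ 0  →  Dual min bᵀy s.t. Aᵀy ≥ c, y ≥ 0.

Minimize: z = 53y1 + 36y2 + 36y3 + 60y4

Subject to:
  4y1 + y2 + 2y3 + 4y4 ≥ 8
  3y1 + 3y2 + 2y3 + 4y4 ≥ 7
  y1, y2, y3, y4 ≥ 0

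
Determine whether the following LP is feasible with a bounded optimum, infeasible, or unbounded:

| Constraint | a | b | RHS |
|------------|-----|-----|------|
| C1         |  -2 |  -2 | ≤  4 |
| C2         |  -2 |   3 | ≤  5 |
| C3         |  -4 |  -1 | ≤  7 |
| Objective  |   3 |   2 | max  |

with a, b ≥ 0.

Unbounded (objective can increase without bound)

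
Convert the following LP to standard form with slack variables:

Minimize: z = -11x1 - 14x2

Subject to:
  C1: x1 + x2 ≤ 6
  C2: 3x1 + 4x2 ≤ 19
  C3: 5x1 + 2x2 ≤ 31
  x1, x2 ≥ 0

min z = -11x1 - 14x2

s.t.
  x1 + x2 + s1 = 6
  3x1 + 4x2 + s2 = 19
  5x1 + 2x2 + s3 = 31
  x1, x2, s1, s2, s3 ≥ 0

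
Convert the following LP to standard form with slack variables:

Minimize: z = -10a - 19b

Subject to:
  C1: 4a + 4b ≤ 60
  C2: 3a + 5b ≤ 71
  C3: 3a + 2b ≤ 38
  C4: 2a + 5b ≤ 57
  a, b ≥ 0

min z = -10a - 19b

s.t.
  4a + 4b + s1 = 60
  3a + 5b + s2 = 71
  3a + 2b + s3 = 38
  2a + 5b + s4 = 57
  a, b, s1, s2, s3, s4 ≥ 0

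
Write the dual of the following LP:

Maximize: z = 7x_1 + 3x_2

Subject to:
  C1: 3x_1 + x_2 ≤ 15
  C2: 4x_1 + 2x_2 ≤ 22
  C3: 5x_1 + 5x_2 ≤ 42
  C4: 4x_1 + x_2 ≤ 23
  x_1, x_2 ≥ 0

Primal max cᵀx s.t. Ax ≤ b, x ≥ 0  →  Dual min bᵀy s.t. Aᵀy ≥ c, y ≥ 0.

Minimize: z = 15y1 + 22y2 + 42y3 + 23y4

Subject to:
  3y1 + 4y2 + 5y3 + 4y4 ≥ 7
  y1 + 2y2 + 5y3 + y4 ≥ 3
  y1, y2, y3, y4 ≥ 0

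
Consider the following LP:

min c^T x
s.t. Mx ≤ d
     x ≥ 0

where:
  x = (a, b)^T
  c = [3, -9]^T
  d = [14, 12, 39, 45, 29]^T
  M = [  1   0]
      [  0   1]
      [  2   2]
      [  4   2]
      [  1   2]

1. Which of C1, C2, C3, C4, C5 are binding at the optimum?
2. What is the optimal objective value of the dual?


1. C2
2. -108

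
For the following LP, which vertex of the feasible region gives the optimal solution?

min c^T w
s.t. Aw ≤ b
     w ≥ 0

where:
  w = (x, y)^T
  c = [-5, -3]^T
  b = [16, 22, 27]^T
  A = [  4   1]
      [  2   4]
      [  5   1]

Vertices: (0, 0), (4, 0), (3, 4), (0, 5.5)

Evaluate the objective at each vertex of the feasible region:
  z(0, 0) = 0
  z(4, 0) = -20
  z(3, 4) = -27  ←
  z(0, 5.5) = -16.5
The minimum is at x = 3, y = 4.

(3, 4)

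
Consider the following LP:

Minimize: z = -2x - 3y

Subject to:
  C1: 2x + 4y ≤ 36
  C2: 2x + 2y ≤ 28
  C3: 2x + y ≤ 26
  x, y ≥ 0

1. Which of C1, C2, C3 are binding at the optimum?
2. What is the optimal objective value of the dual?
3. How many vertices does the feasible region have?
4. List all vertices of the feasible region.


1. C1, C2
2. -32
3. 5
4. (0, 0), (13, 0), (12, 2), (10, 4), (0, 9)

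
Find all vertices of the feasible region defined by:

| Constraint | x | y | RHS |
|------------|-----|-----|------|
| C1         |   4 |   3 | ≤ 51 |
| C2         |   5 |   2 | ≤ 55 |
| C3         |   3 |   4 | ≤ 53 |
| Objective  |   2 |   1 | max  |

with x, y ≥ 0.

(0, 0), (11, 0), (9, 5), (6.429, 8.429), (0, 13.25)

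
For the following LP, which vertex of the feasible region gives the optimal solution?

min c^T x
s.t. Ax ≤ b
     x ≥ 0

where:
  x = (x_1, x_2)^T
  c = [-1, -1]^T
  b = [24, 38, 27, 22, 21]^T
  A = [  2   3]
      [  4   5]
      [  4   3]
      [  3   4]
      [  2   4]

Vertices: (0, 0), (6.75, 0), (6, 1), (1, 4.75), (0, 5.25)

Evaluate the objective at each vertex of the feasible region:
  z(0, 0) = 0
  z(6.75, 0) = -6.75
  z(6, 1) = -7  ←
  z(1, 4.75) = -5.75
  z(0, 5.25) = -5.25
The minimum is at x_1 = 6, x_2 = 1.

(6, 1)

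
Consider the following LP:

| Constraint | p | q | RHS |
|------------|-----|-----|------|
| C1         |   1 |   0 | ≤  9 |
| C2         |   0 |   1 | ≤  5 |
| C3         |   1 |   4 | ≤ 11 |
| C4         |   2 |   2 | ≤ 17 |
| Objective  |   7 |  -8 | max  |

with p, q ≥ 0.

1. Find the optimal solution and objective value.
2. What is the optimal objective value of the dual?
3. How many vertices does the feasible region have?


1. p = 8.5, q = 0, z = 59.5
2. 59.5
3. 4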